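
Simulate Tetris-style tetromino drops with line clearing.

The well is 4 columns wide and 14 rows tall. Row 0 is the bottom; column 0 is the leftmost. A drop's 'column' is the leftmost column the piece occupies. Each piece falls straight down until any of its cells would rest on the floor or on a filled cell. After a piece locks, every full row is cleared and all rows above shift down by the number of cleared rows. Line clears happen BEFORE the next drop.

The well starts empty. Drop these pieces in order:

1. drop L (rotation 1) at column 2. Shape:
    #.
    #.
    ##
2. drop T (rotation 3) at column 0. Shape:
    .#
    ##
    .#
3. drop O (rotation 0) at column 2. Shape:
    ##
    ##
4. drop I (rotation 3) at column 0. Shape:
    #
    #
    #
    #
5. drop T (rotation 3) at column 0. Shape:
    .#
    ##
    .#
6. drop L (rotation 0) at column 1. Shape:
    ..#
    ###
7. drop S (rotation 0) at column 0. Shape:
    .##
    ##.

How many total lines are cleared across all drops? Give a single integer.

Drop 1: L rot1 at col 2 lands with bottom-row=0; cleared 0 line(s) (total 0); column heights now [0 0 3 1], max=3
Drop 2: T rot3 at col 0 lands with bottom-row=0; cleared 0 line(s) (total 0); column heights now [2 3 3 1], max=3
Drop 3: O rot0 at col 2 lands with bottom-row=3; cleared 0 line(s) (total 0); column heights now [2 3 5 5], max=5
Drop 4: I rot3 at col 0 lands with bottom-row=2; cleared 0 line(s) (total 0); column heights now [6 3 5 5], max=6
Drop 5: T rot3 at col 0 lands with bottom-row=5; cleared 0 line(s) (total 0); column heights now [7 8 5 5], max=8
Drop 6: L rot0 at col 1 lands with bottom-row=8; cleared 0 line(s) (total 0); column heights now [7 9 9 10], max=10
Drop 7: S rot0 at col 0 lands with bottom-row=9; cleared 0 line(s) (total 0); column heights now [10 11 11 10], max=11

Answer: 0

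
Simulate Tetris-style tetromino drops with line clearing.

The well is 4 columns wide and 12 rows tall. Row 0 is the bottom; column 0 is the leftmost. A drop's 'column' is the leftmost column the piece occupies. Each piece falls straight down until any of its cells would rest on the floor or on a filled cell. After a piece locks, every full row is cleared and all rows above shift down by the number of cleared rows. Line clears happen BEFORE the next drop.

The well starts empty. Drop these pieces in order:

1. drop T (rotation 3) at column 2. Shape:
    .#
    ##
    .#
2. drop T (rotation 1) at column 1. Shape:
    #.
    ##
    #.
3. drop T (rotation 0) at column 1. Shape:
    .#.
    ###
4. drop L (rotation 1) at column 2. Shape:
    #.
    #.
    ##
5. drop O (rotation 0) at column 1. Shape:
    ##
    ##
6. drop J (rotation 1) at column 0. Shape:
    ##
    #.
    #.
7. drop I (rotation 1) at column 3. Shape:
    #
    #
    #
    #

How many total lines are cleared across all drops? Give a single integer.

Answer: 2

Derivation:
Drop 1: T rot3 at col 2 lands with bottom-row=0; cleared 0 line(s) (total 0); column heights now [0 0 2 3], max=3
Drop 2: T rot1 at col 1 lands with bottom-row=1; cleared 0 line(s) (total 0); column heights now [0 4 3 3], max=4
Drop 3: T rot0 at col 1 lands with bottom-row=4; cleared 0 line(s) (total 0); column heights now [0 5 6 5], max=6
Drop 4: L rot1 at col 2 lands with bottom-row=6; cleared 0 line(s) (total 0); column heights now [0 5 9 7], max=9
Drop 5: O rot0 at col 1 lands with bottom-row=9; cleared 0 line(s) (total 0); column heights now [0 11 11 7], max=11
Drop 6: J rot1 at col 0 lands with bottom-row=9; cleared 0 line(s) (total 0); column heights now [12 12 11 7], max=12
Drop 7: I rot1 at col 3 lands with bottom-row=7; cleared 2 line(s) (total 2); column heights now [10 10 9 9], max=10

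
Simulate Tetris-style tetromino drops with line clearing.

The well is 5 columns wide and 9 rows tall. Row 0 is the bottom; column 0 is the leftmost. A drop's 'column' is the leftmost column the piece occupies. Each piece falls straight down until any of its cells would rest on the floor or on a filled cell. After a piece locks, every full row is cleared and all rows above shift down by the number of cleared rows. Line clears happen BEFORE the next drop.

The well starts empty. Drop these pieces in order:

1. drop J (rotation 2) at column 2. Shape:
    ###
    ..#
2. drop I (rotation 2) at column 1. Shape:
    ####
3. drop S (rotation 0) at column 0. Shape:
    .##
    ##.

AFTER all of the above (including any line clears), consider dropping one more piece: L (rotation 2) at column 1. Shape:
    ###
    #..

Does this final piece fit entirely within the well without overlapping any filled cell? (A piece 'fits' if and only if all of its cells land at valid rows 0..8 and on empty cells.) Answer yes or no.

Drop 1: J rot2 at col 2 lands with bottom-row=0; cleared 0 line(s) (total 0); column heights now [0 0 2 2 2], max=2
Drop 2: I rot2 at col 1 lands with bottom-row=2; cleared 0 line(s) (total 0); column heights now [0 3 3 3 3], max=3
Drop 3: S rot0 at col 0 lands with bottom-row=3; cleared 0 line(s) (total 0); column heights now [4 5 5 3 3], max=5
Test piece L rot2 at col 1 (width 3): heights before test = [4 5 5 3 3]; fits = True

Answer: yes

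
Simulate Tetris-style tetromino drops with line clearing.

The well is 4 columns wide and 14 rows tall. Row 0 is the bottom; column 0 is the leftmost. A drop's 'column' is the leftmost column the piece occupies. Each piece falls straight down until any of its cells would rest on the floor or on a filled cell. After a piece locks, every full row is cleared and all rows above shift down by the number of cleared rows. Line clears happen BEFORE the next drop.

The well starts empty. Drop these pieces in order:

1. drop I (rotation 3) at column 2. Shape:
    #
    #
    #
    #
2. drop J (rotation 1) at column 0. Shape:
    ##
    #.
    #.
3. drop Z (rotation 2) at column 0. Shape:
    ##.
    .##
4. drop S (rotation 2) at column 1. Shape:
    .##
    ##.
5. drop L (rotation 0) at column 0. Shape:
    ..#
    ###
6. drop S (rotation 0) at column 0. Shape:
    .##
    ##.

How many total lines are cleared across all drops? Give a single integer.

Drop 1: I rot3 at col 2 lands with bottom-row=0; cleared 0 line(s) (total 0); column heights now [0 0 4 0], max=4
Drop 2: J rot1 at col 0 lands with bottom-row=0; cleared 0 line(s) (total 0); column heights now [3 3 4 0], max=4
Drop 3: Z rot2 at col 0 lands with bottom-row=4; cleared 0 line(s) (total 0); column heights now [6 6 5 0], max=6
Drop 4: S rot2 at col 1 lands with bottom-row=6; cleared 0 line(s) (total 0); column heights now [6 7 8 8], max=8
Drop 5: L rot0 at col 0 lands with bottom-row=8; cleared 0 line(s) (total 0); column heights now [9 9 10 8], max=10
Drop 6: S rot0 at col 0 lands with bottom-row=9; cleared 0 line(s) (total 0); column heights now [10 11 11 8], max=11

Answer: 0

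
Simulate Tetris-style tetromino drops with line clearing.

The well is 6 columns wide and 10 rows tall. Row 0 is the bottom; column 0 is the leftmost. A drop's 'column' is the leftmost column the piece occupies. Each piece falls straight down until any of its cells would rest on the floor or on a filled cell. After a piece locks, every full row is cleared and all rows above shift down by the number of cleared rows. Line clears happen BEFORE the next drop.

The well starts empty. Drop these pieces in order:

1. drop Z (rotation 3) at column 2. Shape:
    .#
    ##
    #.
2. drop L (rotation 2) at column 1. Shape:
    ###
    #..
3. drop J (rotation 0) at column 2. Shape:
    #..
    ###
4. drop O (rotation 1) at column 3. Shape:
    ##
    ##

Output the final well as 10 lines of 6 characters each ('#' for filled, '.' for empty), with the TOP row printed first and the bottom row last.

Answer: ......
......
......
...##.
..###.
..###.
.###..
.#.#..
..##..
..#...

Derivation:
Drop 1: Z rot3 at col 2 lands with bottom-row=0; cleared 0 line(s) (total 0); column heights now [0 0 2 3 0 0], max=3
Drop 2: L rot2 at col 1 lands with bottom-row=2; cleared 0 line(s) (total 0); column heights now [0 4 4 4 0 0], max=4
Drop 3: J rot0 at col 2 lands with bottom-row=4; cleared 0 line(s) (total 0); column heights now [0 4 6 5 5 0], max=6
Drop 4: O rot1 at col 3 lands with bottom-row=5; cleared 0 line(s) (total 0); column heights now [0 4 6 7 7 0], max=7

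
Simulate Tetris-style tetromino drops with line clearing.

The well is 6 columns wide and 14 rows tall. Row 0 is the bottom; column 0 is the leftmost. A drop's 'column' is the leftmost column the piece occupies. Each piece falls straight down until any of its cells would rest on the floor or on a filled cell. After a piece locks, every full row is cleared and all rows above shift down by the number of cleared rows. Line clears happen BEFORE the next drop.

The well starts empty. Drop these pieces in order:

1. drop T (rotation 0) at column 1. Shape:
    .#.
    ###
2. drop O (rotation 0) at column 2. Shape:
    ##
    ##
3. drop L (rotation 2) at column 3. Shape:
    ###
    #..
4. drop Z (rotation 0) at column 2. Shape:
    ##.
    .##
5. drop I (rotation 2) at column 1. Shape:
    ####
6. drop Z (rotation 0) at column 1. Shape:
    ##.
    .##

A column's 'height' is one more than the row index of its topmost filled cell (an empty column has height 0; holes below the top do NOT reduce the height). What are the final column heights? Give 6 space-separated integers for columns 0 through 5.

Answer: 0 11 11 10 9 6

Derivation:
Drop 1: T rot0 at col 1 lands with bottom-row=0; cleared 0 line(s) (total 0); column heights now [0 1 2 1 0 0], max=2
Drop 2: O rot0 at col 2 lands with bottom-row=2; cleared 0 line(s) (total 0); column heights now [0 1 4 4 0 0], max=4
Drop 3: L rot2 at col 3 lands with bottom-row=4; cleared 0 line(s) (total 0); column heights now [0 1 4 6 6 6], max=6
Drop 4: Z rot0 at col 2 lands with bottom-row=6; cleared 0 line(s) (total 0); column heights now [0 1 8 8 7 6], max=8
Drop 5: I rot2 at col 1 lands with bottom-row=8; cleared 0 line(s) (total 0); column heights now [0 9 9 9 9 6], max=9
Drop 6: Z rot0 at col 1 lands with bottom-row=9; cleared 0 line(s) (total 0); column heights now [0 11 11 10 9 6], max=11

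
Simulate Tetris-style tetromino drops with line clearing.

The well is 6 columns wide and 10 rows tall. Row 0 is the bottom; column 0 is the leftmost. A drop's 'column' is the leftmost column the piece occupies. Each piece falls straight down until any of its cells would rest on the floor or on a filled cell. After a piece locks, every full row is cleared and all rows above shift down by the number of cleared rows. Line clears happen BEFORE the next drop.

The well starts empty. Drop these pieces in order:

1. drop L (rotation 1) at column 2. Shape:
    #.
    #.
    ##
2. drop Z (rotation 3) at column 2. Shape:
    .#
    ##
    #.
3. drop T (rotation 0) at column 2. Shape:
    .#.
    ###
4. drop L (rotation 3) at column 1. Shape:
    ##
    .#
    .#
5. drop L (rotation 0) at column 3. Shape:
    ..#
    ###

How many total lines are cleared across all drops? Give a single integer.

Answer: 0

Derivation:
Drop 1: L rot1 at col 2 lands with bottom-row=0; cleared 0 line(s) (total 0); column heights now [0 0 3 1 0 0], max=3
Drop 2: Z rot3 at col 2 lands with bottom-row=3; cleared 0 line(s) (total 0); column heights now [0 0 5 6 0 0], max=6
Drop 3: T rot0 at col 2 lands with bottom-row=6; cleared 0 line(s) (total 0); column heights now [0 0 7 8 7 0], max=8
Drop 4: L rot3 at col 1 lands with bottom-row=7; cleared 0 line(s) (total 0); column heights now [0 10 10 8 7 0], max=10
Drop 5: L rot0 at col 3 lands with bottom-row=8; cleared 0 line(s) (total 0); column heights now [0 10 10 9 9 10], max=10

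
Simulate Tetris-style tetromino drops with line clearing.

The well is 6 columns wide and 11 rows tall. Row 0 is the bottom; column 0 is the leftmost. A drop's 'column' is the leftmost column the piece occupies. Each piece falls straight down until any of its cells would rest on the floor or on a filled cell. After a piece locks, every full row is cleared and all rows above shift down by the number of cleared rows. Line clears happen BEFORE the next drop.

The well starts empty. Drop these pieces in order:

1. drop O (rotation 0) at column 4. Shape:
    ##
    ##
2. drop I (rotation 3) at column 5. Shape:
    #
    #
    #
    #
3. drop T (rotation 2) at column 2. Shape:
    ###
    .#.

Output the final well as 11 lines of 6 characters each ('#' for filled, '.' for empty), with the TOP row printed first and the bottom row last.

Drop 1: O rot0 at col 4 lands with bottom-row=0; cleared 0 line(s) (total 0); column heights now [0 0 0 0 2 2], max=2
Drop 2: I rot3 at col 5 lands with bottom-row=2; cleared 0 line(s) (total 0); column heights now [0 0 0 0 2 6], max=6
Drop 3: T rot2 at col 2 lands with bottom-row=1; cleared 0 line(s) (total 0); column heights now [0 0 3 3 3 6], max=6

Answer: ......
......
......
......
......
.....#
.....#
.....#
..####
...###
....##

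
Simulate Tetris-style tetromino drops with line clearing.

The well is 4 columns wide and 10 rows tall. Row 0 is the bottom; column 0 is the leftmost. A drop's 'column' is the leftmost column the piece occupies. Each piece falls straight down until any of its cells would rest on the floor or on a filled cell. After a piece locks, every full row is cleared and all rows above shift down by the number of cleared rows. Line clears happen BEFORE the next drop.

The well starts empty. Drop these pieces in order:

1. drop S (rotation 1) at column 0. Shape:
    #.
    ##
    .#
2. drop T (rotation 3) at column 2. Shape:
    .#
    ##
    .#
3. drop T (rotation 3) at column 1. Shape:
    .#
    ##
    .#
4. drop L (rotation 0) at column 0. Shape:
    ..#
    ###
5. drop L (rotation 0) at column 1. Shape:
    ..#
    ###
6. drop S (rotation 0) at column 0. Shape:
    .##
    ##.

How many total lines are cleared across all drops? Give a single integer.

Drop 1: S rot1 at col 0 lands with bottom-row=0; cleared 0 line(s) (total 0); column heights now [3 2 0 0], max=3
Drop 2: T rot3 at col 2 lands with bottom-row=0; cleared 1 line(s) (total 1); column heights now [2 1 0 2], max=2
Drop 3: T rot3 at col 1 lands with bottom-row=0; cleared 1 line(s) (total 2); column heights now [0 1 2 1], max=2
Drop 4: L rot0 at col 0 lands with bottom-row=2; cleared 0 line(s) (total 2); column heights now [3 3 4 1], max=4
Drop 5: L rot0 at col 1 lands with bottom-row=4; cleared 0 line(s) (total 2); column heights now [3 5 5 6], max=6
Drop 6: S rot0 at col 0 lands with bottom-row=5; cleared 0 line(s) (total 2); column heights now [6 7 7 6], max=7

Answer: 2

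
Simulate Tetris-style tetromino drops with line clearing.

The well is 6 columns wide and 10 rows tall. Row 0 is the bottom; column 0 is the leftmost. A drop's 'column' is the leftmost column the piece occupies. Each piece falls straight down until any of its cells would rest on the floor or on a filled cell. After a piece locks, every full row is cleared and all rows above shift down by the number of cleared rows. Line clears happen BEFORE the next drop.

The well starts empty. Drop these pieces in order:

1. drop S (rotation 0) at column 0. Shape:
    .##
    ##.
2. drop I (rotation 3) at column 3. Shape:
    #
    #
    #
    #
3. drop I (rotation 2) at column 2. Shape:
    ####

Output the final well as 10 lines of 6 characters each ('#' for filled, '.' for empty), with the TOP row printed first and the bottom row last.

Answer: ......
......
......
......
......
..####
...#..
...#..
.###..
##.#..

Derivation:
Drop 1: S rot0 at col 0 lands with bottom-row=0; cleared 0 line(s) (total 0); column heights now [1 2 2 0 0 0], max=2
Drop 2: I rot3 at col 3 lands with bottom-row=0; cleared 0 line(s) (total 0); column heights now [1 2 2 4 0 0], max=4
Drop 3: I rot2 at col 2 lands with bottom-row=4; cleared 0 line(s) (total 0); column heights now [1 2 5 5 5 5], max=5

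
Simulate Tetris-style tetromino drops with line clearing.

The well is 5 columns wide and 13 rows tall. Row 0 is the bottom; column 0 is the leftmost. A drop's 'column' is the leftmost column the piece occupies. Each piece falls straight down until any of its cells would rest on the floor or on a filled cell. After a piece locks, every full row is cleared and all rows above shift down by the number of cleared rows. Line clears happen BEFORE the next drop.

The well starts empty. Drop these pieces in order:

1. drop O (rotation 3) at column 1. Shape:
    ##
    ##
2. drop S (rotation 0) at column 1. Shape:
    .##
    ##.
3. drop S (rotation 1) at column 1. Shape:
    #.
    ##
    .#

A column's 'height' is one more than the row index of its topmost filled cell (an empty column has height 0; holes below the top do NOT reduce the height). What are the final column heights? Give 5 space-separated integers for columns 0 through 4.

Drop 1: O rot3 at col 1 lands with bottom-row=0; cleared 0 line(s) (total 0); column heights now [0 2 2 0 0], max=2
Drop 2: S rot0 at col 1 lands with bottom-row=2; cleared 0 line(s) (total 0); column heights now [0 3 4 4 0], max=4
Drop 3: S rot1 at col 1 lands with bottom-row=4; cleared 0 line(s) (total 0); column heights now [0 7 6 4 0], max=7

Answer: 0 7 6 4 0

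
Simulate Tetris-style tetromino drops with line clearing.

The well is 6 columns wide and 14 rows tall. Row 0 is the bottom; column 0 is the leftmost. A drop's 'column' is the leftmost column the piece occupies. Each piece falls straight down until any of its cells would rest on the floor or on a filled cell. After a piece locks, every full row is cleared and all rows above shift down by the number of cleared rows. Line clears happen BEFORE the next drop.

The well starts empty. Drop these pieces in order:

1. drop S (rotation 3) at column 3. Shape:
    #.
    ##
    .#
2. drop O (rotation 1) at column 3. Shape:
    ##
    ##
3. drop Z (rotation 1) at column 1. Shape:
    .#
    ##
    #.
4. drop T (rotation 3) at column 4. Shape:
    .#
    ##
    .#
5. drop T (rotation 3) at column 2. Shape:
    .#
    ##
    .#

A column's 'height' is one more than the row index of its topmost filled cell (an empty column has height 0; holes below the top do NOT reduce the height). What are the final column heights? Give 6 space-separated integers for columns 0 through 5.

Drop 1: S rot3 at col 3 lands with bottom-row=0; cleared 0 line(s) (total 0); column heights now [0 0 0 3 2 0], max=3
Drop 2: O rot1 at col 3 lands with bottom-row=3; cleared 0 line(s) (total 0); column heights now [0 0 0 5 5 0], max=5
Drop 3: Z rot1 at col 1 lands with bottom-row=0; cleared 0 line(s) (total 0); column heights now [0 2 3 5 5 0], max=5
Drop 4: T rot3 at col 4 lands with bottom-row=4; cleared 0 line(s) (total 0); column heights now [0 2 3 5 6 7], max=7
Drop 5: T rot3 at col 2 lands with bottom-row=5; cleared 0 line(s) (total 0); column heights now [0 2 7 8 6 7], max=8

Answer: 0 2 7 8 6 7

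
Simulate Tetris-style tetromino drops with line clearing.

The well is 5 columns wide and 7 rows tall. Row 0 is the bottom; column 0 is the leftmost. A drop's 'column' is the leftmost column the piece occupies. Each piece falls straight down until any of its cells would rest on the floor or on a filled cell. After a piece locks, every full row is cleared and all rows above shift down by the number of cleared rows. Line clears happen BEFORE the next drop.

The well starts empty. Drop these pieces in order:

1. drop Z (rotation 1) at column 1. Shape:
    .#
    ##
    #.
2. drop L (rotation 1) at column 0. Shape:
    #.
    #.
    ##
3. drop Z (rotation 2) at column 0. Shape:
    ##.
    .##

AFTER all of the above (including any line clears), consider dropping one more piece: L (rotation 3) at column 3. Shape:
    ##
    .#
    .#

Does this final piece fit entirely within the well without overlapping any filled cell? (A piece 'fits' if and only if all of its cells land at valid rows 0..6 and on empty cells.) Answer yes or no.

Answer: yes

Derivation:
Drop 1: Z rot1 at col 1 lands with bottom-row=0; cleared 0 line(s) (total 0); column heights now [0 2 3 0 0], max=3
Drop 2: L rot1 at col 0 lands with bottom-row=2; cleared 0 line(s) (total 0); column heights now [5 3 3 0 0], max=5
Drop 3: Z rot2 at col 0 lands with bottom-row=4; cleared 0 line(s) (total 0); column heights now [6 6 5 0 0], max=6
Test piece L rot3 at col 3 (width 2): heights before test = [6 6 5 0 0]; fits = True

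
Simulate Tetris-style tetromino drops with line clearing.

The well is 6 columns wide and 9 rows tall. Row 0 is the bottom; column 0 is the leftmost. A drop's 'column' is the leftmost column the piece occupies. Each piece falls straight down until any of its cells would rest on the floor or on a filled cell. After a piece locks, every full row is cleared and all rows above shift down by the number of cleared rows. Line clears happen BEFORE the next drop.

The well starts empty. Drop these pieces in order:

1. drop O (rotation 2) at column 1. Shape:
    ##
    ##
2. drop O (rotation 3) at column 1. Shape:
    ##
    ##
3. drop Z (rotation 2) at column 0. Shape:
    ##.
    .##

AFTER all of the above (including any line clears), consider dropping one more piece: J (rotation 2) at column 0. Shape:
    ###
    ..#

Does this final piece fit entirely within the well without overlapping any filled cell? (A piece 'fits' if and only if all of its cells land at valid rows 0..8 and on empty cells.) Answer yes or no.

Drop 1: O rot2 at col 1 lands with bottom-row=0; cleared 0 line(s) (total 0); column heights now [0 2 2 0 0 0], max=2
Drop 2: O rot3 at col 1 lands with bottom-row=2; cleared 0 line(s) (total 0); column heights now [0 4 4 0 0 0], max=4
Drop 3: Z rot2 at col 0 lands with bottom-row=4; cleared 0 line(s) (total 0); column heights now [6 6 5 0 0 0], max=6
Test piece J rot2 at col 0 (width 3): heights before test = [6 6 5 0 0 0]; fits = True

Answer: yes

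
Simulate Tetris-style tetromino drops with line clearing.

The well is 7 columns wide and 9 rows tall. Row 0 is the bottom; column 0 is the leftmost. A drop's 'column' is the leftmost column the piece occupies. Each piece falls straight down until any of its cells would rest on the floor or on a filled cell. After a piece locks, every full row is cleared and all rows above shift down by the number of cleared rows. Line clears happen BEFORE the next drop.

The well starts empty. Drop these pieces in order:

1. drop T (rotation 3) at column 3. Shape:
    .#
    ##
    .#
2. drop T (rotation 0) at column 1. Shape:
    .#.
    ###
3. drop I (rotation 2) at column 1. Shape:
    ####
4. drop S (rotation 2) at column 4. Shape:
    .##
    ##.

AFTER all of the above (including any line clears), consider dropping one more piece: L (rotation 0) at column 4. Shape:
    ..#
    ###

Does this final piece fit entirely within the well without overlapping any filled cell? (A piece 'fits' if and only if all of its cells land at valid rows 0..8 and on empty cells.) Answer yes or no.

Answer: yes

Derivation:
Drop 1: T rot3 at col 3 lands with bottom-row=0; cleared 0 line(s) (total 0); column heights now [0 0 0 2 3 0 0], max=3
Drop 2: T rot0 at col 1 lands with bottom-row=2; cleared 0 line(s) (total 0); column heights now [0 3 4 3 3 0 0], max=4
Drop 3: I rot2 at col 1 lands with bottom-row=4; cleared 0 line(s) (total 0); column heights now [0 5 5 5 5 0 0], max=5
Drop 4: S rot2 at col 4 lands with bottom-row=5; cleared 0 line(s) (total 0); column heights now [0 5 5 5 6 7 7], max=7
Test piece L rot0 at col 4 (width 3): heights before test = [0 5 5 5 6 7 7]; fits = True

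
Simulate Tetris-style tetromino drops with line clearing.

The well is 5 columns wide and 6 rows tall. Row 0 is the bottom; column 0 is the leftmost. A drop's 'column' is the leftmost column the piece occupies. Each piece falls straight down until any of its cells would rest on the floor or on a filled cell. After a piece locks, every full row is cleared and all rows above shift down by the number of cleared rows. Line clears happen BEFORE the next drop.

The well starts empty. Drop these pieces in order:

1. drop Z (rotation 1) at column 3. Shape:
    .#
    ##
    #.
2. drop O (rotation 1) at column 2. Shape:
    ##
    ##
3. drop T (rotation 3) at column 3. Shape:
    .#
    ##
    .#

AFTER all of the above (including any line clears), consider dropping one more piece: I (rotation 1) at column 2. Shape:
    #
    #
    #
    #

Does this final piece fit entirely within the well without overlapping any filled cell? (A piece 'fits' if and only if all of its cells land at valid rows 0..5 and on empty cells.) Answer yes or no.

Drop 1: Z rot1 at col 3 lands with bottom-row=0; cleared 0 line(s) (total 0); column heights now [0 0 0 2 3], max=3
Drop 2: O rot1 at col 2 lands with bottom-row=2; cleared 0 line(s) (total 0); column heights now [0 0 4 4 3], max=4
Drop 3: T rot3 at col 3 lands with bottom-row=3; cleared 0 line(s) (total 0); column heights now [0 0 4 5 6], max=6
Test piece I rot1 at col 2 (width 1): heights before test = [0 0 4 5 6]; fits = False

Answer: no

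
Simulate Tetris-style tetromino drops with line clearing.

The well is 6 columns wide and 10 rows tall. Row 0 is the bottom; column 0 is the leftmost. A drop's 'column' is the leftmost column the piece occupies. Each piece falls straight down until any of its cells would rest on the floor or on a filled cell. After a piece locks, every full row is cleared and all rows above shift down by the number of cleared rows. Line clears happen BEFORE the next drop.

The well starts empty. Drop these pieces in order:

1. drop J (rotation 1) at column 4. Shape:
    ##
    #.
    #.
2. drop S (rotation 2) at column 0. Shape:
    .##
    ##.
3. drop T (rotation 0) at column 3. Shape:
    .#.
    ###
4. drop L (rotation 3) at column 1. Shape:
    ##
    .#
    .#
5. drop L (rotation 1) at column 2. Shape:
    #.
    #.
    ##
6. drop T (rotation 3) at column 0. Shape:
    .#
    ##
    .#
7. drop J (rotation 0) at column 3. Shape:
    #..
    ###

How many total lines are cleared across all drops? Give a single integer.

Answer: 1

Derivation:
Drop 1: J rot1 at col 4 lands with bottom-row=0; cleared 0 line(s) (total 0); column heights now [0 0 0 0 3 3], max=3
Drop 2: S rot2 at col 0 lands with bottom-row=0; cleared 0 line(s) (total 0); column heights now [1 2 2 0 3 3], max=3
Drop 3: T rot0 at col 3 lands with bottom-row=3; cleared 0 line(s) (total 0); column heights now [1 2 2 4 5 4], max=5
Drop 4: L rot3 at col 1 lands with bottom-row=2; cleared 0 line(s) (total 0); column heights now [1 5 5 4 5 4], max=5
Drop 5: L rot1 at col 2 lands with bottom-row=5; cleared 0 line(s) (total 0); column heights now [1 5 8 6 5 4], max=8
Drop 6: T rot3 at col 0 lands with bottom-row=5; cleared 0 line(s) (total 0); column heights now [7 8 8 6 5 4], max=8
Drop 7: J rot0 at col 3 lands with bottom-row=6; cleared 1 line(s) (total 1); column heights now [1 7 7 7 5 4], max=7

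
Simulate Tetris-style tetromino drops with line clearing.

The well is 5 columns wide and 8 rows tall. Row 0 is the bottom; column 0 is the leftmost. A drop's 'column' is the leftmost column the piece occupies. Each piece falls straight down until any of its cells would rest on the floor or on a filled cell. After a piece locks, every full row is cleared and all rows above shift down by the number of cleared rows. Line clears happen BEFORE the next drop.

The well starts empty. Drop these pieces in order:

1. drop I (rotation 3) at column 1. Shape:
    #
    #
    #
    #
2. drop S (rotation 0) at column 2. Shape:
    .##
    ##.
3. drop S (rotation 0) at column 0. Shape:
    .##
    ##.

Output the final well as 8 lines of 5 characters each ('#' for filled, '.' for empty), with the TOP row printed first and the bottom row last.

Drop 1: I rot3 at col 1 lands with bottom-row=0; cleared 0 line(s) (total 0); column heights now [0 4 0 0 0], max=4
Drop 2: S rot0 at col 2 lands with bottom-row=0; cleared 0 line(s) (total 0); column heights now [0 4 1 2 2], max=4
Drop 3: S rot0 at col 0 lands with bottom-row=4; cleared 0 line(s) (total 0); column heights now [5 6 6 2 2], max=6

Answer: .....
.....
.##..
##...
.#...
.#...
.#.##
.###.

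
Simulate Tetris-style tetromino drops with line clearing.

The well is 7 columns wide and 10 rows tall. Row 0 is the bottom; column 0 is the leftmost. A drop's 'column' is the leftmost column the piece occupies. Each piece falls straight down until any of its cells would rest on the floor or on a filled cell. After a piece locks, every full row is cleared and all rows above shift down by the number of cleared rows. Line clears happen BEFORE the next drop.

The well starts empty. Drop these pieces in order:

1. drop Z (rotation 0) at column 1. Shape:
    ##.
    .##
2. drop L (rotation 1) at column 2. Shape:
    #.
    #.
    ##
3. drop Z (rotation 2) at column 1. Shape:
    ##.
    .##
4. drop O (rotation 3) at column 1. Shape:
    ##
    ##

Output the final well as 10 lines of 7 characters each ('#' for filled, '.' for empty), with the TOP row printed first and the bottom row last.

Drop 1: Z rot0 at col 1 lands with bottom-row=0; cleared 0 line(s) (total 0); column heights now [0 2 2 1 0 0 0], max=2
Drop 2: L rot1 at col 2 lands with bottom-row=2; cleared 0 line(s) (total 0); column heights now [0 2 5 3 0 0 0], max=5
Drop 3: Z rot2 at col 1 lands with bottom-row=5; cleared 0 line(s) (total 0); column heights now [0 7 7 6 0 0 0], max=7
Drop 4: O rot3 at col 1 lands with bottom-row=7; cleared 0 line(s) (total 0); column heights now [0 9 9 6 0 0 0], max=9

Answer: .......
.##....
.##....
.##....
..##...
..#....
..#....
..##...
.##....
..##...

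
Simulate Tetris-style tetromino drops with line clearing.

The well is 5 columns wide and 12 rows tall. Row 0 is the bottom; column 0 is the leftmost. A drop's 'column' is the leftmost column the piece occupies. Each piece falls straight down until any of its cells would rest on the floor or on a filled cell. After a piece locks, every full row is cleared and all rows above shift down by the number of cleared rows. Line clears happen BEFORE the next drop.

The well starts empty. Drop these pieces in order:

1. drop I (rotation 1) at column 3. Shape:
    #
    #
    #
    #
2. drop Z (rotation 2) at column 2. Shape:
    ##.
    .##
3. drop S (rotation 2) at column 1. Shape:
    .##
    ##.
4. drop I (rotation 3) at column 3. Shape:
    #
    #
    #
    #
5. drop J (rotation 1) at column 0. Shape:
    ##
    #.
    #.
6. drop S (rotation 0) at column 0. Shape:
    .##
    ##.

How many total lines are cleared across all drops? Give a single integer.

Answer: 0

Derivation:
Drop 1: I rot1 at col 3 lands with bottom-row=0; cleared 0 line(s) (total 0); column heights now [0 0 0 4 0], max=4
Drop 2: Z rot2 at col 2 lands with bottom-row=4; cleared 0 line(s) (total 0); column heights now [0 0 6 6 5], max=6
Drop 3: S rot2 at col 1 lands with bottom-row=6; cleared 0 line(s) (total 0); column heights now [0 7 8 8 5], max=8
Drop 4: I rot3 at col 3 lands with bottom-row=8; cleared 0 line(s) (total 0); column heights now [0 7 8 12 5], max=12
Drop 5: J rot1 at col 0 lands with bottom-row=5; cleared 0 line(s) (total 0); column heights now [8 8 8 12 5], max=12
Drop 6: S rot0 at col 0 lands with bottom-row=8; cleared 0 line(s) (total 0); column heights now [9 10 10 12 5], max=12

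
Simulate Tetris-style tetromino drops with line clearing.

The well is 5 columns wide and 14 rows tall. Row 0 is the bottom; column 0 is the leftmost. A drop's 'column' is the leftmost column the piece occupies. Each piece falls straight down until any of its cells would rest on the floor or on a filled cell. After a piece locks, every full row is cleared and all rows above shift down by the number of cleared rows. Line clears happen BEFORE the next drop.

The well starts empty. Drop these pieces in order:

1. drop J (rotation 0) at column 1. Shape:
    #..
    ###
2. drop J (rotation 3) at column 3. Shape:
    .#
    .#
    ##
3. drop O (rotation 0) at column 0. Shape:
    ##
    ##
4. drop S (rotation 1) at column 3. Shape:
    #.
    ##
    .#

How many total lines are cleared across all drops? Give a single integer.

Answer: 0

Derivation:
Drop 1: J rot0 at col 1 lands with bottom-row=0; cleared 0 line(s) (total 0); column heights now [0 2 1 1 0], max=2
Drop 2: J rot3 at col 3 lands with bottom-row=1; cleared 0 line(s) (total 0); column heights now [0 2 1 2 4], max=4
Drop 3: O rot0 at col 0 lands with bottom-row=2; cleared 0 line(s) (total 0); column heights now [4 4 1 2 4], max=4
Drop 4: S rot1 at col 3 lands with bottom-row=4; cleared 0 line(s) (total 0); column heights now [4 4 1 7 6], max=7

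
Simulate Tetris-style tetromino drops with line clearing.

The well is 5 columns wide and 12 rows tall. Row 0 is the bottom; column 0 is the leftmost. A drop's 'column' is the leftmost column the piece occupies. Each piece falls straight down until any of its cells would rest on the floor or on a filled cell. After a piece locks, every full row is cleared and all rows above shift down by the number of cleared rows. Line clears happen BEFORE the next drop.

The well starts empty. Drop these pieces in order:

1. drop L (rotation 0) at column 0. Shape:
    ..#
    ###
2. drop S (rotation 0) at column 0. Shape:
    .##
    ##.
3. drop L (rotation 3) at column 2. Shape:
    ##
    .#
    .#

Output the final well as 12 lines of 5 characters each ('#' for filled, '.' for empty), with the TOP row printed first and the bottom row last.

Answer: .....
.....
.....
.....
.....
.....
.....
.....
..##.
.###.
####.
###..

Derivation:
Drop 1: L rot0 at col 0 lands with bottom-row=0; cleared 0 line(s) (total 0); column heights now [1 1 2 0 0], max=2
Drop 2: S rot0 at col 0 lands with bottom-row=1; cleared 0 line(s) (total 0); column heights now [2 3 3 0 0], max=3
Drop 3: L rot3 at col 2 lands with bottom-row=1; cleared 0 line(s) (total 0); column heights now [2 3 4 4 0], max=4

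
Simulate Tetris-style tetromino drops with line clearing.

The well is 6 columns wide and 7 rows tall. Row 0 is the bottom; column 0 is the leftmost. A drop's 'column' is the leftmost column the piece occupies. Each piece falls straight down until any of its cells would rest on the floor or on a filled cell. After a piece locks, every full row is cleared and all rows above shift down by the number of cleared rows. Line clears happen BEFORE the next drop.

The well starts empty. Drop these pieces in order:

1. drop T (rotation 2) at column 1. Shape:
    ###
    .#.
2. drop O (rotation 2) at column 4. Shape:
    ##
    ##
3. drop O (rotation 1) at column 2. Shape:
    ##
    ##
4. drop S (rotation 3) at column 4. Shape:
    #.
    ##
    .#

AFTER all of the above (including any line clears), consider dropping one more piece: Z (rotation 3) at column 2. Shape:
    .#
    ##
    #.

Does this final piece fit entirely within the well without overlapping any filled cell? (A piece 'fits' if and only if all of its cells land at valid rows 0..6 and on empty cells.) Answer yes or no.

Answer: yes

Derivation:
Drop 1: T rot2 at col 1 lands with bottom-row=0; cleared 0 line(s) (total 0); column heights now [0 2 2 2 0 0], max=2
Drop 2: O rot2 at col 4 lands with bottom-row=0; cleared 0 line(s) (total 0); column heights now [0 2 2 2 2 2], max=2
Drop 3: O rot1 at col 2 lands with bottom-row=2; cleared 0 line(s) (total 0); column heights now [0 2 4 4 2 2], max=4
Drop 4: S rot3 at col 4 lands with bottom-row=2; cleared 0 line(s) (total 0); column heights now [0 2 4 4 5 4], max=5
Test piece Z rot3 at col 2 (width 2): heights before test = [0 2 4 4 5 4]; fits = True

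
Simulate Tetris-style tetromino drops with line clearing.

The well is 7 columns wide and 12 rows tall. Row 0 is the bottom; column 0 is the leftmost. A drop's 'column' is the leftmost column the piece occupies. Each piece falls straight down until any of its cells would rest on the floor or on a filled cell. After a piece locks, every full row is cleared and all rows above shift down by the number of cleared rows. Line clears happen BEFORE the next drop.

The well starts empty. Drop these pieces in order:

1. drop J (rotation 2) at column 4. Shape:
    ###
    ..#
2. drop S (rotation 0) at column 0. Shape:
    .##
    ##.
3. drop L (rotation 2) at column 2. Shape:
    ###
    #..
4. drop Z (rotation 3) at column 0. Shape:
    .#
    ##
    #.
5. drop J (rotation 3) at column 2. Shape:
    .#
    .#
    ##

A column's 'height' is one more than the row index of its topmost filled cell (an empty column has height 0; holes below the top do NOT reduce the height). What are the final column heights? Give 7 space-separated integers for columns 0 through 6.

Answer: 3 4 5 7 4 2 2

Derivation:
Drop 1: J rot2 at col 4 lands with bottom-row=0; cleared 0 line(s) (total 0); column heights now [0 0 0 0 2 2 2], max=2
Drop 2: S rot0 at col 0 lands with bottom-row=0; cleared 0 line(s) (total 0); column heights now [1 2 2 0 2 2 2], max=2
Drop 3: L rot2 at col 2 lands with bottom-row=2; cleared 0 line(s) (total 0); column heights now [1 2 4 4 4 2 2], max=4
Drop 4: Z rot3 at col 0 lands with bottom-row=1; cleared 0 line(s) (total 0); column heights now [3 4 4 4 4 2 2], max=4
Drop 5: J rot3 at col 2 lands with bottom-row=4; cleared 0 line(s) (total 0); column heights now [3 4 5 7 4 2 2], max=7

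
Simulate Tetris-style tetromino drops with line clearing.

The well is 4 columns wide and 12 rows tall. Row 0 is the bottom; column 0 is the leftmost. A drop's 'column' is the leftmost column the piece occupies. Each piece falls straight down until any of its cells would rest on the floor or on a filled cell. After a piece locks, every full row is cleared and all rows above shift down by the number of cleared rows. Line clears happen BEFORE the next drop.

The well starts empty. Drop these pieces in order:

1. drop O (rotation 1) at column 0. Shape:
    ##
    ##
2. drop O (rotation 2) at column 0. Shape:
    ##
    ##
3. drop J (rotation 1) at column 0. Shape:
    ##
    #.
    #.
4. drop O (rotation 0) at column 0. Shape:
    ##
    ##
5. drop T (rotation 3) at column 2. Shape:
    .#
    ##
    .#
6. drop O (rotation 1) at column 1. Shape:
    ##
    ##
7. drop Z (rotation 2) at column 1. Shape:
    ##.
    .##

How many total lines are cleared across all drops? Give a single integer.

Answer: 1

Derivation:
Drop 1: O rot1 at col 0 lands with bottom-row=0; cleared 0 line(s) (total 0); column heights now [2 2 0 0], max=2
Drop 2: O rot2 at col 0 lands with bottom-row=2; cleared 0 line(s) (total 0); column heights now [4 4 0 0], max=4
Drop 3: J rot1 at col 0 lands with bottom-row=4; cleared 0 line(s) (total 0); column heights now [7 7 0 0], max=7
Drop 4: O rot0 at col 0 lands with bottom-row=7; cleared 0 line(s) (total 0); column heights now [9 9 0 0], max=9
Drop 5: T rot3 at col 2 lands with bottom-row=0; cleared 1 line(s) (total 1); column heights now [8 8 0 2], max=8
Drop 6: O rot1 at col 1 lands with bottom-row=8; cleared 0 line(s) (total 1); column heights now [8 10 10 2], max=10
Drop 7: Z rot2 at col 1 lands with bottom-row=10; cleared 0 line(s) (total 1); column heights now [8 12 12 11], max=12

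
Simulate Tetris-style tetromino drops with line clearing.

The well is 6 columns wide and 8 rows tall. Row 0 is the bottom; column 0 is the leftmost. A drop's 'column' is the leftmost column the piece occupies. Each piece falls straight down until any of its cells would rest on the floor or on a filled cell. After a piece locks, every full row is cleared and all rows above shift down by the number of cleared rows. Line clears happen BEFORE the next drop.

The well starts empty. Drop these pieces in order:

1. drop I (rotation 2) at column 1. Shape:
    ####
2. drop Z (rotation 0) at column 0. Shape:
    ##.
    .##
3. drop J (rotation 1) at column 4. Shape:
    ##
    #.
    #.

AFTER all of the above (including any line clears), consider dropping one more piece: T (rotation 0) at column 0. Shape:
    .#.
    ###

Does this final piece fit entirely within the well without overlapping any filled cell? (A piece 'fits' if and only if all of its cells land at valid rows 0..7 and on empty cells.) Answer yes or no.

Answer: yes

Derivation:
Drop 1: I rot2 at col 1 lands with bottom-row=0; cleared 0 line(s) (total 0); column heights now [0 1 1 1 1 0], max=1
Drop 2: Z rot0 at col 0 lands with bottom-row=1; cleared 0 line(s) (total 0); column heights now [3 3 2 1 1 0], max=3
Drop 3: J rot1 at col 4 lands with bottom-row=1; cleared 0 line(s) (total 0); column heights now [3 3 2 1 4 4], max=4
Test piece T rot0 at col 0 (width 3): heights before test = [3 3 2 1 4 4]; fits = True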